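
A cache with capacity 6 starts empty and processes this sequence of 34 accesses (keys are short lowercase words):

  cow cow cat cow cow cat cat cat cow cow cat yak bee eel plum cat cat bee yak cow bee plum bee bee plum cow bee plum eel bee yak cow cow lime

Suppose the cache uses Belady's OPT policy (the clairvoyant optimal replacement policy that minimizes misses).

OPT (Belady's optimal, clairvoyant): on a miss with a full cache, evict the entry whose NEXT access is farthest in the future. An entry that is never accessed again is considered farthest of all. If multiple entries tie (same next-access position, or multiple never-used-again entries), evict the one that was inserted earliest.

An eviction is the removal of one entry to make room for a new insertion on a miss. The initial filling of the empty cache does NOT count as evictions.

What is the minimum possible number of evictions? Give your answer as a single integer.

OPT (Belady) simulation (capacity=6):
  1. access cow: MISS. Cache: [cow]
  2. access cow: HIT. Next use of cow: step 4. Cache: [cow]
  3. access cat: MISS. Cache: [cow cat]
  4. access cow: HIT. Next use of cow: step 5. Cache: [cow cat]
  5. access cow: HIT. Next use of cow: step 9. Cache: [cow cat]
  6. access cat: HIT. Next use of cat: step 7. Cache: [cow cat]
  7. access cat: HIT. Next use of cat: step 8. Cache: [cow cat]
  8. access cat: HIT. Next use of cat: step 11. Cache: [cow cat]
  9. access cow: HIT. Next use of cow: step 10. Cache: [cow cat]
  10. access cow: HIT. Next use of cow: step 20. Cache: [cow cat]
  11. access cat: HIT. Next use of cat: step 16. Cache: [cow cat]
  12. access yak: MISS. Cache: [cow cat yak]
  13. access bee: MISS. Cache: [cow cat yak bee]
  14. access eel: MISS. Cache: [cow cat yak bee eel]
  15. access plum: MISS. Cache: [cow cat yak bee eel plum]
  16. access cat: HIT. Next use of cat: step 17. Cache: [cow cat yak bee eel plum]
  17. access cat: HIT. Next use of cat: never. Cache: [cow cat yak bee eel plum]
  18. access bee: HIT. Next use of bee: step 21. Cache: [cow cat yak bee eel plum]
  19. access yak: HIT. Next use of yak: step 31. Cache: [cow cat yak bee eel plum]
  20. access cow: HIT. Next use of cow: step 26. Cache: [cow cat yak bee eel plum]
  21. access bee: HIT. Next use of bee: step 23. Cache: [cow cat yak bee eel plum]
  22. access plum: HIT. Next use of plum: step 25. Cache: [cow cat yak bee eel plum]
  23. access bee: HIT. Next use of bee: step 24. Cache: [cow cat yak bee eel plum]
  24. access bee: HIT. Next use of bee: step 27. Cache: [cow cat yak bee eel plum]
  25. access plum: HIT. Next use of plum: step 28. Cache: [cow cat yak bee eel plum]
  26. access cow: HIT. Next use of cow: step 32. Cache: [cow cat yak bee eel plum]
  27. access bee: HIT. Next use of bee: step 30. Cache: [cow cat yak bee eel plum]
  28. access plum: HIT. Next use of plum: never. Cache: [cow cat yak bee eel plum]
  29. access eel: HIT. Next use of eel: never. Cache: [cow cat yak bee eel plum]
  30. access bee: HIT. Next use of bee: never. Cache: [cow cat yak bee eel plum]
  31. access yak: HIT. Next use of yak: never. Cache: [cow cat yak bee eel plum]
  32. access cow: HIT. Next use of cow: step 33. Cache: [cow cat yak bee eel plum]
  33. access cow: HIT. Next use of cow: never. Cache: [cow cat yak bee eel plum]
  34. access lime: MISS, evict cow (next use: never). Cache: [cat yak bee eel plum lime]
Total: 27 hits, 7 misses, 1 evictions

Answer: 1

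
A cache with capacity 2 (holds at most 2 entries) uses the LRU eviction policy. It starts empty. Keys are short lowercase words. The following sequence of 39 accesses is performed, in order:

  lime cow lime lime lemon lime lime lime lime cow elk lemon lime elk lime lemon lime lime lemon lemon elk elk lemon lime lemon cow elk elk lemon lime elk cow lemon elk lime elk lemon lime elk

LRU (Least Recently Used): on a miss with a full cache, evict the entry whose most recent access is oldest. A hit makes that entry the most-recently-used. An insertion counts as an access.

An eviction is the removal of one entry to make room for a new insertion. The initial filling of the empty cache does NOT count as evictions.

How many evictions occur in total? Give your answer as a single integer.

Answer: 21

Derivation:
LRU simulation (capacity=2):
  1. access lime: MISS. Cache (LRU->MRU): [lime]
  2. access cow: MISS. Cache (LRU->MRU): [lime cow]
  3. access lime: HIT. Cache (LRU->MRU): [cow lime]
  4. access lime: HIT. Cache (LRU->MRU): [cow lime]
  5. access lemon: MISS, evict cow. Cache (LRU->MRU): [lime lemon]
  6. access lime: HIT. Cache (LRU->MRU): [lemon lime]
  7. access lime: HIT. Cache (LRU->MRU): [lemon lime]
  8. access lime: HIT. Cache (LRU->MRU): [lemon lime]
  9. access lime: HIT. Cache (LRU->MRU): [lemon lime]
  10. access cow: MISS, evict lemon. Cache (LRU->MRU): [lime cow]
  11. access elk: MISS, evict lime. Cache (LRU->MRU): [cow elk]
  12. access lemon: MISS, evict cow. Cache (LRU->MRU): [elk lemon]
  13. access lime: MISS, evict elk. Cache (LRU->MRU): [lemon lime]
  14. access elk: MISS, evict lemon. Cache (LRU->MRU): [lime elk]
  15. access lime: HIT. Cache (LRU->MRU): [elk lime]
  16. access lemon: MISS, evict elk. Cache (LRU->MRU): [lime lemon]
  17. access lime: HIT. Cache (LRU->MRU): [lemon lime]
  18. access lime: HIT. Cache (LRU->MRU): [lemon lime]
  19. access lemon: HIT. Cache (LRU->MRU): [lime lemon]
  20. access lemon: HIT. Cache (LRU->MRU): [lime lemon]
  21. access elk: MISS, evict lime. Cache (LRU->MRU): [lemon elk]
  22. access elk: HIT. Cache (LRU->MRU): [lemon elk]
  23. access lemon: HIT. Cache (LRU->MRU): [elk lemon]
  24. access lime: MISS, evict elk. Cache (LRU->MRU): [lemon lime]
  25. access lemon: HIT. Cache (LRU->MRU): [lime lemon]
  26. access cow: MISS, evict lime. Cache (LRU->MRU): [lemon cow]
  27. access elk: MISS, evict lemon. Cache (LRU->MRU): [cow elk]
  28. access elk: HIT. Cache (LRU->MRU): [cow elk]
  29. access lemon: MISS, evict cow. Cache (LRU->MRU): [elk lemon]
  30. access lime: MISS, evict elk. Cache (LRU->MRU): [lemon lime]
  31. access elk: MISS, evict lemon. Cache (LRU->MRU): [lime elk]
  32. access cow: MISS, evict lime. Cache (LRU->MRU): [elk cow]
  33. access lemon: MISS, evict elk. Cache (LRU->MRU): [cow lemon]
  34. access elk: MISS, evict cow. Cache (LRU->MRU): [lemon elk]
  35. access lime: MISS, evict lemon. Cache (LRU->MRU): [elk lime]
  36. access elk: HIT. Cache (LRU->MRU): [lime elk]
  37. access lemon: MISS, evict lime. Cache (LRU->MRU): [elk lemon]
  38. access lime: MISS, evict elk. Cache (LRU->MRU): [lemon lime]
  39. access elk: MISS, evict lemon. Cache (LRU->MRU): [lime elk]
Total: 16 hits, 23 misses, 21 evictions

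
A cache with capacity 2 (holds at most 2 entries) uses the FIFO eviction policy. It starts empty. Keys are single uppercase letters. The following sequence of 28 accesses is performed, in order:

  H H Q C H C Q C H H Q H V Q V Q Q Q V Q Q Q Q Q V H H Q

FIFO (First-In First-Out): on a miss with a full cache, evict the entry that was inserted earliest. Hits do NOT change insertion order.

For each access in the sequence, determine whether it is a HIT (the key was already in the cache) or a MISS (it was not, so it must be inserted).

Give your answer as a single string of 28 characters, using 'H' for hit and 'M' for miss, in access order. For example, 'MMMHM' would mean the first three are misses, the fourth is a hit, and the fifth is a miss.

FIFO simulation (capacity=2):
  1. access H: MISS. Cache (old->new): [H]
  2. access H: HIT. Cache (old->new): [H]
  3. access Q: MISS. Cache (old->new): [H Q]
  4. access C: MISS, evict H. Cache (old->new): [Q C]
  5. access H: MISS, evict Q. Cache (old->new): [C H]
  6. access C: HIT. Cache (old->new): [C H]
  7. access Q: MISS, evict C. Cache (old->new): [H Q]
  8. access C: MISS, evict H. Cache (old->new): [Q C]
  9. access H: MISS, evict Q. Cache (old->new): [C H]
  10. access H: HIT. Cache (old->new): [C H]
  11. access Q: MISS, evict C. Cache (old->new): [H Q]
  12. access H: HIT. Cache (old->new): [H Q]
  13. access V: MISS, evict H. Cache (old->new): [Q V]
  14. access Q: HIT. Cache (old->new): [Q V]
  15. access V: HIT. Cache (old->new): [Q V]
  16. access Q: HIT. Cache (old->new): [Q V]
  17. access Q: HIT. Cache (old->new): [Q V]
  18. access Q: HIT. Cache (old->new): [Q V]
  19. access V: HIT. Cache (old->new): [Q V]
  20. access Q: HIT. Cache (old->new): [Q V]
  21. access Q: HIT. Cache (old->new): [Q V]
  22. access Q: HIT. Cache (old->new): [Q V]
  23. access Q: HIT. Cache (old->new): [Q V]
  24. access Q: HIT. Cache (old->new): [Q V]
  25. access V: HIT. Cache (old->new): [Q V]
  26. access H: MISS, evict Q. Cache (old->new): [V H]
  27. access H: HIT. Cache (old->new): [V H]
  28. access Q: MISS, evict V. Cache (old->new): [H Q]
Total: 17 hits, 11 misses, 9 evictions

Answer: MHMMMHMMMHMHMHHHHHHHHHHHHMHM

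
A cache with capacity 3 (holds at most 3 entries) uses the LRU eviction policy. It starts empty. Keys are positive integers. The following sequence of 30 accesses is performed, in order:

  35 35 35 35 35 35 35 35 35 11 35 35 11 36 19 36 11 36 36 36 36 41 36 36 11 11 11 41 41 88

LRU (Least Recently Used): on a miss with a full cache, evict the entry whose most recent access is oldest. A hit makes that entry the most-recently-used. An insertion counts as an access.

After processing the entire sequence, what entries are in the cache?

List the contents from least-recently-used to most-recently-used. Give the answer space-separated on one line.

Answer: 11 41 88

Derivation:
LRU simulation (capacity=3):
  1. access 35: MISS. Cache (LRU->MRU): [35]
  2. access 35: HIT. Cache (LRU->MRU): [35]
  3. access 35: HIT. Cache (LRU->MRU): [35]
  4. access 35: HIT. Cache (LRU->MRU): [35]
  5. access 35: HIT. Cache (LRU->MRU): [35]
  6. access 35: HIT. Cache (LRU->MRU): [35]
  7. access 35: HIT. Cache (LRU->MRU): [35]
  8. access 35: HIT. Cache (LRU->MRU): [35]
  9. access 35: HIT. Cache (LRU->MRU): [35]
  10. access 11: MISS. Cache (LRU->MRU): [35 11]
  11. access 35: HIT. Cache (LRU->MRU): [11 35]
  12. access 35: HIT. Cache (LRU->MRU): [11 35]
  13. access 11: HIT. Cache (LRU->MRU): [35 11]
  14. access 36: MISS. Cache (LRU->MRU): [35 11 36]
  15. access 19: MISS, evict 35. Cache (LRU->MRU): [11 36 19]
  16. access 36: HIT. Cache (LRU->MRU): [11 19 36]
  17. access 11: HIT. Cache (LRU->MRU): [19 36 11]
  18. access 36: HIT. Cache (LRU->MRU): [19 11 36]
  19. access 36: HIT. Cache (LRU->MRU): [19 11 36]
  20. access 36: HIT. Cache (LRU->MRU): [19 11 36]
  21. access 36: HIT. Cache (LRU->MRU): [19 11 36]
  22. access 41: MISS, evict 19. Cache (LRU->MRU): [11 36 41]
  23. access 36: HIT. Cache (LRU->MRU): [11 41 36]
  24. access 36: HIT. Cache (LRU->MRU): [11 41 36]
  25. access 11: HIT. Cache (LRU->MRU): [41 36 11]
  26. access 11: HIT. Cache (LRU->MRU): [41 36 11]
  27. access 11: HIT. Cache (LRU->MRU): [41 36 11]
  28. access 41: HIT. Cache (LRU->MRU): [36 11 41]
  29. access 41: HIT. Cache (LRU->MRU): [36 11 41]
  30. access 88: MISS, evict 36. Cache (LRU->MRU): [11 41 88]
Total: 24 hits, 6 misses, 3 evictions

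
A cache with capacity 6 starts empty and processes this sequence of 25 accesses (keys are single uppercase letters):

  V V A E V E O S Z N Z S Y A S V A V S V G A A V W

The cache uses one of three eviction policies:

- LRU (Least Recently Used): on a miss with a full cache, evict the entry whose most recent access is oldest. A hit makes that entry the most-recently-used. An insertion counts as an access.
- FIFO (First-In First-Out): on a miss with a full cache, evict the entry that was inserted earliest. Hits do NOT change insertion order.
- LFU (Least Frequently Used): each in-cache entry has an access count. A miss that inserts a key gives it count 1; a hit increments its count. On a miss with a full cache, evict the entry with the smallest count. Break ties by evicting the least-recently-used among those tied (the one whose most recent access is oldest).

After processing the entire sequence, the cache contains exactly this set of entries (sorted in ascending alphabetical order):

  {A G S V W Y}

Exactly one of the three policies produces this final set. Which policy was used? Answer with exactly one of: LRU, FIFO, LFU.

Answer: LRU

Derivation:
Simulating under each policy and comparing final sets:
  LRU: final set = {A G S V W Y} -> MATCHES target
  FIFO: final set = {A G N V W Y} -> differs
  LFU: final set = {A E S V W Z} -> differs
Only LRU produces the target set.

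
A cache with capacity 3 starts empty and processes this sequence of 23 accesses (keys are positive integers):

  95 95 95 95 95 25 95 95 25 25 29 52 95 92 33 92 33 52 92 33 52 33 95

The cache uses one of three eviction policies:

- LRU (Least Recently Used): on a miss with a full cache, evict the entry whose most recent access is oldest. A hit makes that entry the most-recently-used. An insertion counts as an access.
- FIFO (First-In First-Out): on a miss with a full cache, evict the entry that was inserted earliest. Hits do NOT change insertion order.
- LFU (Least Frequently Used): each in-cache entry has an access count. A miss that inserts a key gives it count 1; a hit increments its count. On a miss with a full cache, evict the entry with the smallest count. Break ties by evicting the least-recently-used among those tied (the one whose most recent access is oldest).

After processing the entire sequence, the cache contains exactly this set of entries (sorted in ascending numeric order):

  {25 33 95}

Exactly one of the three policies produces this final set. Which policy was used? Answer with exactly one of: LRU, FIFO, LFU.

Simulating under each policy and comparing final sets:
  LRU: final set = {33 52 95} -> differs
  FIFO: final set = {33 52 95} -> differs
  LFU: final set = {25 33 95} -> MATCHES target
Only LFU produces the target set.

Answer: LFU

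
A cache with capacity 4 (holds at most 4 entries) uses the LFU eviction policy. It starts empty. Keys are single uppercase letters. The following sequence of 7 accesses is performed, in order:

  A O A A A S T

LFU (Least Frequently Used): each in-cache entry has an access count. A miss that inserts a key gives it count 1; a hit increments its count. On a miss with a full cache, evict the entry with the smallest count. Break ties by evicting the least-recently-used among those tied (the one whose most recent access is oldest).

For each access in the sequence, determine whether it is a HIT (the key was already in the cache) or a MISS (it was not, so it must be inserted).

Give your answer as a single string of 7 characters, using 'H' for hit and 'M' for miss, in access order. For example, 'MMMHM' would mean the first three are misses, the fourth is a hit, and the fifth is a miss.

LFU simulation (capacity=4):
  1. access A: MISS. Cache: [A(c=1)]
  2. access O: MISS. Cache: [A(c=1) O(c=1)]
  3. access A: HIT, count now 2. Cache: [O(c=1) A(c=2)]
  4. access A: HIT, count now 3. Cache: [O(c=1) A(c=3)]
  5. access A: HIT, count now 4. Cache: [O(c=1) A(c=4)]
  6. access S: MISS. Cache: [O(c=1) S(c=1) A(c=4)]
  7. access T: MISS. Cache: [O(c=1) S(c=1) T(c=1) A(c=4)]
Total: 3 hits, 4 misses, 0 evictions

Answer: MMHHHMM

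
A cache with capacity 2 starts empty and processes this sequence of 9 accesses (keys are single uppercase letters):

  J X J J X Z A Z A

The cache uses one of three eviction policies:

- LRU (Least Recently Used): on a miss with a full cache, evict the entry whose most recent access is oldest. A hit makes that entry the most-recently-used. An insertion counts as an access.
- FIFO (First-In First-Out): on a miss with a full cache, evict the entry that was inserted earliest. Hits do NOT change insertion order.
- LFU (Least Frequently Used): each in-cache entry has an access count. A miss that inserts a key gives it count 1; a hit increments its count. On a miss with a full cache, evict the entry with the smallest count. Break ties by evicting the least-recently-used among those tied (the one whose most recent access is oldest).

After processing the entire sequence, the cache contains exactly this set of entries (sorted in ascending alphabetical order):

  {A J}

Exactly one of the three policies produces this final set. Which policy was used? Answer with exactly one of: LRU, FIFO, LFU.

Answer: LFU

Derivation:
Simulating under each policy and comparing final sets:
  LRU: final set = {A Z} -> differs
  FIFO: final set = {A Z} -> differs
  LFU: final set = {A J} -> MATCHES target
Only LFU produces the target set.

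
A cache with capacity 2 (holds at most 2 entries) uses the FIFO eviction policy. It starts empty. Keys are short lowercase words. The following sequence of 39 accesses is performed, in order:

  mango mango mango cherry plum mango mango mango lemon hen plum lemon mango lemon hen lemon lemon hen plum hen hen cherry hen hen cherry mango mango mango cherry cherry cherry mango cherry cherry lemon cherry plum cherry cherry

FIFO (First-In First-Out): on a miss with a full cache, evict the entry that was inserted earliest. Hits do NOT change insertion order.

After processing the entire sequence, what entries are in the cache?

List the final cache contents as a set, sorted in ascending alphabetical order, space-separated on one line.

Answer: cherry plum

Derivation:
FIFO simulation (capacity=2):
  1. access mango: MISS. Cache (old->new): [mango]
  2. access mango: HIT. Cache (old->new): [mango]
  3. access mango: HIT. Cache (old->new): [mango]
  4. access cherry: MISS. Cache (old->new): [mango cherry]
  5. access plum: MISS, evict mango. Cache (old->new): [cherry plum]
  6. access mango: MISS, evict cherry. Cache (old->new): [plum mango]
  7. access mango: HIT. Cache (old->new): [plum mango]
  8. access mango: HIT. Cache (old->new): [plum mango]
  9. access lemon: MISS, evict plum. Cache (old->new): [mango lemon]
  10. access hen: MISS, evict mango. Cache (old->new): [lemon hen]
  11. access plum: MISS, evict lemon. Cache (old->new): [hen plum]
  12. access lemon: MISS, evict hen. Cache (old->new): [plum lemon]
  13. access mango: MISS, evict plum. Cache (old->new): [lemon mango]
  14. access lemon: HIT. Cache (old->new): [lemon mango]
  15. access hen: MISS, evict lemon. Cache (old->new): [mango hen]
  16. access lemon: MISS, evict mango. Cache (old->new): [hen lemon]
  17. access lemon: HIT. Cache (old->new): [hen lemon]
  18. access hen: HIT. Cache (old->new): [hen lemon]
  19. access plum: MISS, evict hen. Cache (old->new): [lemon plum]
  20. access hen: MISS, evict lemon. Cache (old->new): [plum hen]
  21. access hen: HIT. Cache (old->new): [plum hen]
  22. access cherry: MISS, evict plum. Cache (old->new): [hen cherry]
  23. access hen: HIT. Cache (old->new): [hen cherry]
  24. access hen: HIT. Cache (old->new): [hen cherry]
  25. access cherry: HIT. Cache (old->new): [hen cherry]
  26. access mango: MISS, evict hen. Cache (old->new): [cherry mango]
  27. access mango: HIT. Cache (old->new): [cherry mango]
  28. access mango: HIT. Cache (old->new): [cherry mango]
  29. access cherry: HIT. Cache (old->new): [cherry mango]
  30. access cherry: HIT. Cache (old->new): [cherry mango]
  31. access cherry: HIT. Cache (old->new): [cherry mango]
  32. access mango: HIT. Cache (old->new): [cherry mango]
  33. access cherry: HIT. Cache (old->new): [cherry mango]
  34. access cherry: HIT. Cache (old->new): [cherry mango]
  35. access lemon: MISS, evict cherry. Cache (old->new): [mango lemon]
  36. access cherry: MISS, evict mango. Cache (old->new): [lemon cherry]
  37. access plum: MISS, evict lemon. Cache (old->new): [cherry plum]
  38. access cherry: HIT. Cache (old->new): [cherry plum]
  39. access cherry: HIT. Cache (old->new): [cherry plum]
Total: 21 hits, 18 misses, 16 evictions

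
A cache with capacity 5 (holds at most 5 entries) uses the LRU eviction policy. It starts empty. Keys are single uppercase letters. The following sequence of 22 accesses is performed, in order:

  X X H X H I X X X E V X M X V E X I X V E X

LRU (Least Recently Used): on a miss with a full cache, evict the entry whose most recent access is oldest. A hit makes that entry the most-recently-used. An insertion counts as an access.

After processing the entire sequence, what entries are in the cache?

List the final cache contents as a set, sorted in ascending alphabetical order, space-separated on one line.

Answer: E I M V X

Derivation:
LRU simulation (capacity=5):
  1. access X: MISS. Cache (LRU->MRU): [X]
  2. access X: HIT. Cache (LRU->MRU): [X]
  3. access H: MISS. Cache (LRU->MRU): [X H]
  4. access X: HIT. Cache (LRU->MRU): [H X]
  5. access H: HIT. Cache (LRU->MRU): [X H]
  6. access I: MISS. Cache (LRU->MRU): [X H I]
  7. access X: HIT. Cache (LRU->MRU): [H I X]
  8. access X: HIT. Cache (LRU->MRU): [H I X]
  9. access X: HIT. Cache (LRU->MRU): [H I X]
  10. access E: MISS. Cache (LRU->MRU): [H I X E]
  11. access V: MISS. Cache (LRU->MRU): [H I X E V]
  12. access X: HIT. Cache (LRU->MRU): [H I E V X]
  13. access M: MISS, evict H. Cache (LRU->MRU): [I E V X M]
  14. access X: HIT. Cache (LRU->MRU): [I E V M X]
  15. access V: HIT. Cache (LRU->MRU): [I E M X V]
  16. access E: HIT. Cache (LRU->MRU): [I M X V E]
  17. access X: HIT. Cache (LRU->MRU): [I M V E X]
  18. access I: HIT. Cache (LRU->MRU): [M V E X I]
  19. access X: HIT. Cache (LRU->MRU): [M V E I X]
  20. access V: HIT. Cache (LRU->MRU): [M E I X V]
  21. access E: HIT. Cache (LRU->MRU): [M I X V E]
  22. access X: HIT. Cache (LRU->MRU): [M I V E X]
Total: 16 hits, 6 misses, 1 evictions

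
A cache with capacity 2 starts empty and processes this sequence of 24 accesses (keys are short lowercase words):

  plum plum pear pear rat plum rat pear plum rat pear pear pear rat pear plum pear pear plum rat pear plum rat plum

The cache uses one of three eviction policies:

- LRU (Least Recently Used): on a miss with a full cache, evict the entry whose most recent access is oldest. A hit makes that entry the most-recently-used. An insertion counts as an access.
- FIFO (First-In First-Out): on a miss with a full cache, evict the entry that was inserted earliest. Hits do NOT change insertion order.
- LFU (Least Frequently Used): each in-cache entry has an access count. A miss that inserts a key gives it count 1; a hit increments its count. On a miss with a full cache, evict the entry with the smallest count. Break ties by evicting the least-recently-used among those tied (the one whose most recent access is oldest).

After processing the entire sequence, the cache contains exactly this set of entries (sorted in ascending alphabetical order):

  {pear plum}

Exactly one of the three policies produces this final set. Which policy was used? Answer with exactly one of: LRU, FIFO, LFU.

Answer: LFU

Derivation:
Simulating under each policy and comparing final sets:
  LRU: final set = {plum rat} -> differs
  FIFO: final set = {plum rat} -> differs
  LFU: final set = {pear plum} -> MATCHES target
Only LFU produces the target set.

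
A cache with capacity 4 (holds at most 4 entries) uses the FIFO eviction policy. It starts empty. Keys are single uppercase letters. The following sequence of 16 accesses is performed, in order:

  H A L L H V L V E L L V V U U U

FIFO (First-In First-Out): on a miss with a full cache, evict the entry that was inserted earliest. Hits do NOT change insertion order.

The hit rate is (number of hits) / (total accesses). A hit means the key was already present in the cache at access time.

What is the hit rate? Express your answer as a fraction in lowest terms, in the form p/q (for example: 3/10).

Answer: 5/8

Derivation:
FIFO simulation (capacity=4):
  1. access H: MISS. Cache (old->new): [H]
  2. access A: MISS. Cache (old->new): [H A]
  3. access L: MISS. Cache (old->new): [H A L]
  4. access L: HIT. Cache (old->new): [H A L]
  5. access H: HIT. Cache (old->new): [H A L]
  6. access V: MISS. Cache (old->new): [H A L V]
  7. access L: HIT. Cache (old->new): [H A L V]
  8. access V: HIT. Cache (old->new): [H A L V]
  9. access E: MISS, evict H. Cache (old->new): [A L V E]
  10. access L: HIT. Cache (old->new): [A L V E]
  11. access L: HIT. Cache (old->new): [A L V E]
  12. access V: HIT. Cache (old->new): [A L V E]
  13. access V: HIT. Cache (old->new): [A L V E]
  14. access U: MISS, evict A. Cache (old->new): [L V E U]
  15. access U: HIT. Cache (old->new): [L V E U]
  16. access U: HIT. Cache (old->new): [L V E U]
Total: 10 hits, 6 misses, 2 evictions

Hit rate = 10/16 = 5/8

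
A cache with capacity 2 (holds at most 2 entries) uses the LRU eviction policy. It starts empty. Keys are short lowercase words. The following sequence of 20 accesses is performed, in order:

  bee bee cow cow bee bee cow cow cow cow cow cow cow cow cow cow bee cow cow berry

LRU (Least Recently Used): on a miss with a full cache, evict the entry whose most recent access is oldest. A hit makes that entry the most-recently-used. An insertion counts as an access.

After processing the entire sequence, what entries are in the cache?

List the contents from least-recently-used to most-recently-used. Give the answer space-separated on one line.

LRU simulation (capacity=2):
  1. access bee: MISS. Cache (LRU->MRU): [bee]
  2. access bee: HIT. Cache (LRU->MRU): [bee]
  3. access cow: MISS. Cache (LRU->MRU): [bee cow]
  4. access cow: HIT. Cache (LRU->MRU): [bee cow]
  5. access bee: HIT. Cache (LRU->MRU): [cow bee]
  6. access bee: HIT. Cache (LRU->MRU): [cow bee]
  7. access cow: HIT. Cache (LRU->MRU): [bee cow]
  8. access cow: HIT. Cache (LRU->MRU): [bee cow]
  9. access cow: HIT. Cache (LRU->MRU): [bee cow]
  10. access cow: HIT. Cache (LRU->MRU): [bee cow]
  11. access cow: HIT. Cache (LRU->MRU): [bee cow]
  12. access cow: HIT. Cache (LRU->MRU): [bee cow]
  13. access cow: HIT. Cache (LRU->MRU): [bee cow]
  14. access cow: HIT. Cache (LRU->MRU): [bee cow]
  15. access cow: HIT. Cache (LRU->MRU): [bee cow]
  16. access cow: HIT. Cache (LRU->MRU): [bee cow]
  17. access bee: HIT. Cache (LRU->MRU): [cow bee]
  18. access cow: HIT. Cache (LRU->MRU): [bee cow]
  19. access cow: HIT. Cache (LRU->MRU): [bee cow]
  20. access berry: MISS, evict bee. Cache (LRU->MRU): [cow berry]
Total: 17 hits, 3 misses, 1 evictions

Answer: cow berry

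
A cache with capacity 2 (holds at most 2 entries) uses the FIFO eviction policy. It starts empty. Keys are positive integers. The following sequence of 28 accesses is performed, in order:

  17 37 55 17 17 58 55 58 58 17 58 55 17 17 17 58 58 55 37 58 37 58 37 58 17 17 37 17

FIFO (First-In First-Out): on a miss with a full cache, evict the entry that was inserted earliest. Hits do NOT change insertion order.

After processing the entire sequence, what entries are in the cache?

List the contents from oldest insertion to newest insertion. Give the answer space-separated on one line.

FIFO simulation (capacity=2):
  1. access 17: MISS. Cache (old->new): [17]
  2. access 37: MISS. Cache (old->new): [17 37]
  3. access 55: MISS, evict 17. Cache (old->new): [37 55]
  4. access 17: MISS, evict 37. Cache (old->new): [55 17]
  5. access 17: HIT. Cache (old->new): [55 17]
  6. access 58: MISS, evict 55. Cache (old->new): [17 58]
  7. access 55: MISS, evict 17. Cache (old->new): [58 55]
  8. access 58: HIT. Cache (old->new): [58 55]
  9. access 58: HIT. Cache (old->new): [58 55]
  10. access 17: MISS, evict 58. Cache (old->new): [55 17]
  11. access 58: MISS, evict 55. Cache (old->new): [17 58]
  12. access 55: MISS, evict 17. Cache (old->new): [58 55]
  13. access 17: MISS, evict 58. Cache (old->new): [55 17]
  14. access 17: HIT. Cache (old->new): [55 17]
  15. access 17: HIT. Cache (old->new): [55 17]
  16. access 58: MISS, evict 55. Cache (old->new): [17 58]
  17. access 58: HIT. Cache (old->new): [17 58]
  18. access 55: MISS, evict 17. Cache (old->new): [58 55]
  19. access 37: MISS, evict 58. Cache (old->new): [55 37]
  20. access 58: MISS, evict 55. Cache (old->new): [37 58]
  21. access 37: HIT. Cache (old->new): [37 58]
  22. access 58: HIT. Cache (old->new): [37 58]
  23. access 37: HIT. Cache (old->new): [37 58]
  24. access 58: HIT. Cache (old->new): [37 58]
  25. access 17: MISS, evict 37. Cache (old->new): [58 17]
  26. access 17: HIT. Cache (old->new): [58 17]
  27. access 37: MISS, evict 58. Cache (old->new): [17 37]
  28. access 17: HIT. Cache (old->new): [17 37]
Total: 12 hits, 16 misses, 14 evictions

Answer: 17 37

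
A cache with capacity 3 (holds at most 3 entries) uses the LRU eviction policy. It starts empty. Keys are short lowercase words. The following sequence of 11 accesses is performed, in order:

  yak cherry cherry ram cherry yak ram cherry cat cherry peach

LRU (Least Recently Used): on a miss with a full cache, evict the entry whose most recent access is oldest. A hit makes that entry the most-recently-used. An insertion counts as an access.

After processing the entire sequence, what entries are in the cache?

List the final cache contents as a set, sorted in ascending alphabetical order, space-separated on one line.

LRU simulation (capacity=3):
  1. access yak: MISS. Cache (LRU->MRU): [yak]
  2. access cherry: MISS. Cache (LRU->MRU): [yak cherry]
  3. access cherry: HIT. Cache (LRU->MRU): [yak cherry]
  4. access ram: MISS. Cache (LRU->MRU): [yak cherry ram]
  5. access cherry: HIT. Cache (LRU->MRU): [yak ram cherry]
  6. access yak: HIT. Cache (LRU->MRU): [ram cherry yak]
  7. access ram: HIT. Cache (LRU->MRU): [cherry yak ram]
  8. access cherry: HIT. Cache (LRU->MRU): [yak ram cherry]
  9. access cat: MISS, evict yak. Cache (LRU->MRU): [ram cherry cat]
  10. access cherry: HIT. Cache (LRU->MRU): [ram cat cherry]
  11. access peach: MISS, evict ram. Cache (LRU->MRU): [cat cherry peach]
Total: 6 hits, 5 misses, 2 evictions

Answer: cat cherry peach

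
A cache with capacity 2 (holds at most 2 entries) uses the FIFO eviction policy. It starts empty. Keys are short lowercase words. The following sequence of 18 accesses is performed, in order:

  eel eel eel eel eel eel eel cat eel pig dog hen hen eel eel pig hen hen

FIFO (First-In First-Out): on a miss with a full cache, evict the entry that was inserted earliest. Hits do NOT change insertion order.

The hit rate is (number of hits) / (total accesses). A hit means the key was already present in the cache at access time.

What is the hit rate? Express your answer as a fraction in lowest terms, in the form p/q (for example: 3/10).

FIFO simulation (capacity=2):
  1. access eel: MISS. Cache (old->new): [eel]
  2. access eel: HIT. Cache (old->new): [eel]
  3. access eel: HIT. Cache (old->new): [eel]
  4. access eel: HIT. Cache (old->new): [eel]
  5. access eel: HIT. Cache (old->new): [eel]
  6. access eel: HIT. Cache (old->new): [eel]
  7. access eel: HIT. Cache (old->new): [eel]
  8. access cat: MISS. Cache (old->new): [eel cat]
  9. access eel: HIT. Cache (old->new): [eel cat]
  10. access pig: MISS, evict eel. Cache (old->new): [cat pig]
  11. access dog: MISS, evict cat. Cache (old->new): [pig dog]
  12. access hen: MISS, evict pig. Cache (old->new): [dog hen]
  13. access hen: HIT. Cache (old->new): [dog hen]
  14. access eel: MISS, evict dog. Cache (old->new): [hen eel]
  15. access eel: HIT. Cache (old->new): [hen eel]
  16. access pig: MISS, evict hen. Cache (old->new): [eel pig]
  17. access hen: MISS, evict eel. Cache (old->new): [pig hen]
  18. access hen: HIT. Cache (old->new): [pig hen]
Total: 10 hits, 8 misses, 6 evictions

Hit rate = 10/18 = 5/9

Answer: 5/9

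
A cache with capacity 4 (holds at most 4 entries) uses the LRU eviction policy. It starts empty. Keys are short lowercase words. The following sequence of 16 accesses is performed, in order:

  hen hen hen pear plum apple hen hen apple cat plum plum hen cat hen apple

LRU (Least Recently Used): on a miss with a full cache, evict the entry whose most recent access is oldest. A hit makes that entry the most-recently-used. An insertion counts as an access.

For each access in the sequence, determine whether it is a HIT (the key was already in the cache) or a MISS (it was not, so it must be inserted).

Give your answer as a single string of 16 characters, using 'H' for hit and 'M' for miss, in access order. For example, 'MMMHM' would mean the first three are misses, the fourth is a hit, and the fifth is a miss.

Answer: MHHMMMHHHMHHHHHH

Derivation:
LRU simulation (capacity=4):
  1. access hen: MISS. Cache (LRU->MRU): [hen]
  2. access hen: HIT. Cache (LRU->MRU): [hen]
  3. access hen: HIT. Cache (LRU->MRU): [hen]
  4. access pear: MISS. Cache (LRU->MRU): [hen pear]
  5. access plum: MISS. Cache (LRU->MRU): [hen pear plum]
  6. access apple: MISS. Cache (LRU->MRU): [hen pear plum apple]
  7. access hen: HIT. Cache (LRU->MRU): [pear plum apple hen]
  8. access hen: HIT. Cache (LRU->MRU): [pear plum apple hen]
  9. access apple: HIT. Cache (LRU->MRU): [pear plum hen apple]
  10. access cat: MISS, evict pear. Cache (LRU->MRU): [plum hen apple cat]
  11. access plum: HIT. Cache (LRU->MRU): [hen apple cat plum]
  12. access plum: HIT. Cache (LRU->MRU): [hen apple cat plum]
  13. access hen: HIT. Cache (LRU->MRU): [apple cat plum hen]
  14. access cat: HIT. Cache (LRU->MRU): [apple plum hen cat]
  15. access hen: HIT. Cache (LRU->MRU): [apple plum cat hen]
  16. access apple: HIT. Cache (LRU->MRU): [plum cat hen apple]
Total: 11 hits, 5 misses, 1 evictions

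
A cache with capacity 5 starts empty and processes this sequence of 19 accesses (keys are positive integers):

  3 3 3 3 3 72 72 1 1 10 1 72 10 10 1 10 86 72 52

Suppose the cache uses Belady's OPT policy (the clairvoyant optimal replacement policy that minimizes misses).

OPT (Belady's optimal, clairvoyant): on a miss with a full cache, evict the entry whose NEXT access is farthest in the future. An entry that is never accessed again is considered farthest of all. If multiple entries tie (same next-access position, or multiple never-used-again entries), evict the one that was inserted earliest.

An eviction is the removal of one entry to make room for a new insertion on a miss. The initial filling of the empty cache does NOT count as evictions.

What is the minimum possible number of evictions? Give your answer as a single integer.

OPT (Belady) simulation (capacity=5):
  1. access 3: MISS. Cache: [3]
  2. access 3: HIT. Next use of 3: step 3. Cache: [3]
  3. access 3: HIT. Next use of 3: step 4. Cache: [3]
  4. access 3: HIT. Next use of 3: step 5. Cache: [3]
  5. access 3: HIT. Next use of 3: never. Cache: [3]
  6. access 72: MISS. Cache: [3 72]
  7. access 72: HIT. Next use of 72: step 12. Cache: [3 72]
  8. access 1: MISS. Cache: [3 72 1]
  9. access 1: HIT. Next use of 1: step 11. Cache: [3 72 1]
  10. access 10: MISS. Cache: [3 72 1 10]
  11. access 1: HIT. Next use of 1: step 15. Cache: [3 72 1 10]
  12. access 72: HIT. Next use of 72: step 18. Cache: [3 72 1 10]
  13. access 10: HIT. Next use of 10: step 14. Cache: [3 72 1 10]
  14. access 10: HIT. Next use of 10: step 16. Cache: [3 72 1 10]
  15. access 1: HIT. Next use of 1: never. Cache: [3 72 1 10]
  16. access 10: HIT. Next use of 10: never. Cache: [3 72 1 10]
  17. access 86: MISS. Cache: [3 72 1 10 86]
  18. access 72: HIT. Next use of 72: never. Cache: [3 72 1 10 86]
  19. access 52: MISS, evict 3 (next use: never). Cache: [72 1 10 86 52]
Total: 13 hits, 6 misses, 1 evictions

Answer: 1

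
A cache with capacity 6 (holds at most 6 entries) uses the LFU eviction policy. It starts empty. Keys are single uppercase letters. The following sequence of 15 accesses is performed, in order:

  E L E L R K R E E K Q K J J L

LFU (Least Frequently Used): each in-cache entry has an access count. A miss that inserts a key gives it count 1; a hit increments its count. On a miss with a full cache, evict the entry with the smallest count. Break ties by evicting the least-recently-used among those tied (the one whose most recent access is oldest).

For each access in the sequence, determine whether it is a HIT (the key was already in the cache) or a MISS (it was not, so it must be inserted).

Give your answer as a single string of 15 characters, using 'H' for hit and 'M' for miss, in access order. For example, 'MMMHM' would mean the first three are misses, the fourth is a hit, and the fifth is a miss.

Answer: MMHHMMHHHHMHMHH

Derivation:
LFU simulation (capacity=6):
  1. access E: MISS. Cache: [E(c=1)]
  2. access L: MISS. Cache: [E(c=1) L(c=1)]
  3. access E: HIT, count now 2. Cache: [L(c=1) E(c=2)]
  4. access L: HIT, count now 2. Cache: [E(c=2) L(c=2)]
  5. access R: MISS. Cache: [R(c=1) E(c=2) L(c=2)]
  6. access K: MISS. Cache: [R(c=1) K(c=1) E(c=2) L(c=2)]
  7. access R: HIT, count now 2. Cache: [K(c=1) E(c=2) L(c=2) R(c=2)]
  8. access E: HIT, count now 3. Cache: [K(c=1) L(c=2) R(c=2) E(c=3)]
  9. access E: HIT, count now 4. Cache: [K(c=1) L(c=2) R(c=2) E(c=4)]
  10. access K: HIT, count now 2. Cache: [L(c=2) R(c=2) K(c=2) E(c=4)]
  11. access Q: MISS. Cache: [Q(c=1) L(c=2) R(c=2) K(c=2) E(c=4)]
  12. access K: HIT, count now 3. Cache: [Q(c=1) L(c=2) R(c=2) K(c=3) E(c=4)]
  13. access J: MISS. Cache: [Q(c=1) J(c=1) L(c=2) R(c=2) K(c=3) E(c=4)]
  14. access J: HIT, count now 2. Cache: [Q(c=1) L(c=2) R(c=2) J(c=2) K(c=3) E(c=4)]
  15. access L: HIT, count now 3. Cache: [Q(c=1) R(c=2) J(c=2) K(c=3) L(c=3) E(c=4)]
Total: 9 hits, 6 misses, 0 evictions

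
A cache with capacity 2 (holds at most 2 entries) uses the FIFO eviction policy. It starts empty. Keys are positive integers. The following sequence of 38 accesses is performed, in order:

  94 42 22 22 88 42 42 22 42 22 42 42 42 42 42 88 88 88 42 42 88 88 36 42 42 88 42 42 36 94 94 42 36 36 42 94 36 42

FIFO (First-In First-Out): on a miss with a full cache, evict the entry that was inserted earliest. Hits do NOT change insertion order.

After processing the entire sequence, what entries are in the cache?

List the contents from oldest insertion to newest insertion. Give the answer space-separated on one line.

Answer: 94 42

Derivation:
FIFO simulation (capacity=2):
  1. access 94: MISS. Cache (old->new): [94]
  2. access 42: MISS. Cache (old->new): [94 42]
  3. access 22: MISS, evict 94. Cache (old->new): [42 22]
  4. access 22: HIT. Cache (old->new): [42 22]
  5. access 88: MISS, evict 42. Cache (old->new): [22 88]
  6. access 42: MISS, evict 22. Cache (old->new): [88 42]
  7. access 42: HIT. Cache (old->new): [88 42]
  8. access 22: MISS, evict 88. Cache (old->new): [42 22]
  9. access 42: HIT. Cache (old->new): [42 22]
  10. access 22: HIT. Cache (old->new): [42 22]
  11. access 42: HIT. Cache (old->new): [42 22]
  12. access 42: HIT. Cache (old->new): [42 22]
  13. access 42: HIT. Cache (old->new): [42 22]
  14. access 42: HIT. Cache (old->new): [42 22]
  15. access 42: HIT. Cache (old->new): [42 22]
  16. access 88: MISS, evict 42. Cache (old->new): [22 88]
  17. access 88: HIT. Cache (old->new): [22 88]
  18. access 88: HIT. Cache (old->new): [22 88]
  19. access 42: MISS, evict 22. Cache (old->new): [88 42]
  20. access 42: HIT. Cache (old->new): [88 42]
  21. access 88: HIT. Cache (old->new): [88 42]
  22. access 88: HIT. Cache (old->new): [88 42]
  23. access 36: MISS, evict 88. Cache (old->new): [42 36]
  24. access 42: HIT. Cache (old->new): [42 36]
  25. access 42: HIT. Cache (old->new): [42 36]
  26. access 88: MISS, evict 42. Cache (old->new): [36 88]
  27. access 42: MISS, evict 36. Cache (old->new): [88 42]
  28. access 42: HIT. Cache (old->new): [88 42]
  29. access 36: MISS, evict 88. Cache (old->new): [42 36]
  30. access 94: MISS, evict 42. Cache (old->new): [36 94]
  31. access 94: HIT. Cache (old->new): [36 94]
  32. access 42: MISS, evict 36. Cache (old->new): [94 42]
  33. access 36: MISS, evict 94. Cache (old->new): [42 36]
  34. access 36: HIT. Cache (old->new): [42 36]
  35. access 42: HIT. Cache (old->new): [42 36]
  36. access 94: MISS, evict 42. Cache (old->new): [36 94]
  37. access 36: HIT. Cache (old->new): [36 94]
  38. access 42: MISS, evict 36. Cache (old->new): [94 42]
Total: 21 hits, 17 misses, 15 evictions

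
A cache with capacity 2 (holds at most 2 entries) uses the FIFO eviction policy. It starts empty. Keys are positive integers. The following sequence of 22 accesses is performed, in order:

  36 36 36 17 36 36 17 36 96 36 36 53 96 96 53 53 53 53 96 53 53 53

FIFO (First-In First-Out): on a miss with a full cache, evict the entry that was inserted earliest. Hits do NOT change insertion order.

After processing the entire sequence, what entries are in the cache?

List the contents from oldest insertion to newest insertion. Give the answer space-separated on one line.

Answer: 53 96

Derivation:
FIFO simulation (capacity=2):
  1. access 36: MISS. Cache (old->new): [36]
  2. access 36: HIT. Cache (old->new): [36]
  3. access 36: HIT. Cache (old->new): [36]
  4. access 17: MISS. Cache (old->new): [36 17]
  5. access 36: HIT. Cache (old->new): [36 17]
  6. access 36: HIT. Cache (old->new): [36 17]
  7. access 17: HIT. Cache (old->new): [36 17]
  8. access 36: HIT. Cache (old->new): [36 17]
  9. access 96: MISS, evict 36. Cache (old->new): [17 96]
  10. access 36: MISS, evict 17. Cache (old->new): [96 36]
  11. access 36: HIT. Cache (old->new): [96 36]
  12. access 53: MISS, evict 96. Cache (old->new): [36 53]
  13. access 96: MISS, evict 36. Cache (old->new): [53 96]
  14. access 96: HIT. Cache (old->new): [53 96]
  15. access 53: HIT. Cache (old->new): [53 96]
  16. access 53: HIT. Cache (old->new): [53 96]
  17. access 53: HIT. Cache (old->new): [53 96]
  18. access 53: HIT. Cache (old->new): [53 96]
  19. access 96: HIT. Cache (old->new): [53 96]
  20. access 53: HIT. Cache (old->new): [53 96]
  21. access 53: HIT. Cache (old->new): [53 96]
  22. access 53: HIT. Cache (old->new): [53 96]
Total: 16 hits, 6 misses, 4 evictions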